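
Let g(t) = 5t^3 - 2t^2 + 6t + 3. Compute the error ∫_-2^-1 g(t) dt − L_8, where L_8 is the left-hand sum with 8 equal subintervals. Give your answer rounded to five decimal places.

3.00130

Exact integral: ∫_-2^-1 g(t) dt ≈ -29.4166667.
L_8 = -32.41796875.
Error ≈ -29.4166667 − (-32.41796875) ≈ 3.00130.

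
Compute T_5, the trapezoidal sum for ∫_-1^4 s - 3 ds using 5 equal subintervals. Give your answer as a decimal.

-7.5

Δs = (4 − (-1))/5 = 1.
f(-1) = -4, f(0) = -3, f(1) = -2, f(2) = -1, f(3) = 0, f(4) = 1.
T_5 = (Δs/2)·[f(s_0) + 2f(s_1) + ... + 2f(s_{4}) + f(s_5)].
Sum = -7.5.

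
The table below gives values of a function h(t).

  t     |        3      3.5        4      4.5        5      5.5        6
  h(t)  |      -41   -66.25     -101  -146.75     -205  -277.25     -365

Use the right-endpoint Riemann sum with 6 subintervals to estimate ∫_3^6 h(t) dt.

-580.625

Δt = 0.5.
Sum = 0.5·[(-66.25) + (-101) + (-146.75) + (-205) + (-277.25) + (-365)] = -580.625.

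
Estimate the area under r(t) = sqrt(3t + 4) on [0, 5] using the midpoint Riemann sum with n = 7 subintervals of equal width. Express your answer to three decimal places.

Δt = (5 − 0)/7 = 5/7.
Midpoints: 5/14, 15/14, 25/14, 2.5, 45/14, 55/14, 65/14.
r(5/14) ≈ 2.252, r(15/14) ≈ 2.686, r(25/14) ≈ 3.059, r(2.5) ≈ 3.391, r(45/14) ≈ 3.694, r(55/14) ≈ 3.973, r(65/14) ≈ 4.234.
Sum = Δt · [r(5/14) + r(15/14) + r(25/14) + ...].
Sum ≈ 16.635.

16.635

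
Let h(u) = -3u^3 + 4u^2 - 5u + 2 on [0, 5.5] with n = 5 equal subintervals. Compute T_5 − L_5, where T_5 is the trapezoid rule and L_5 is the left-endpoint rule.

-223.09375

T_5 = -552.10375.
L_5 = -329.01.
T_5 − L_5 = -223.09375.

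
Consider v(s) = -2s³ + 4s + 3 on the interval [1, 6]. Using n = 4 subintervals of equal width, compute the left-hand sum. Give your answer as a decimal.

-333.59375

Δs = (6 − 1)/4 = 1.25.
Left endpoints: 1, 2.25, 3.5, 4.75.
v(1) = 5, v(2.25) = -10.78125, v(3.5) = -68.75, v(4.75) = -192.34375.
Sum = Δs · [v(1) + v(2.25) + v(3.5) + v(4.75)].
Sum = -333.59375.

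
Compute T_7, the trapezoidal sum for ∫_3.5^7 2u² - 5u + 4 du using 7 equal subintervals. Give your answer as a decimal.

Δu = (7 − 3.5)/7 = 0.5.
f(3.5) = 11, f(4) = 16, f(4.5) = 22, f(5) = 29, f(5.5) = 37, f(6) = 46, f(6.5) = 56, f(7) = 67.
T_7 = (Δu/2)·[f(u_0) + 2f(u_1) + ... + 2f(u_{6}) + f(u_7)].
Sum = 122.5.

122.5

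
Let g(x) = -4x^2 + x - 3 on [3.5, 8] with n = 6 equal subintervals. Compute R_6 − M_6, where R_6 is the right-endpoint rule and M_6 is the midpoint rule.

-78.46875

R_6 = -690.75.
M_6 = -612.28125.
R_6 − M_6 = -78.46875.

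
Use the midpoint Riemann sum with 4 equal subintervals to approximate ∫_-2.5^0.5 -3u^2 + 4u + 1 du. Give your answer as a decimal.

-24.328125

Δu = (0.5 − (-2.5))/4 = 0.75.
Midpoints: -2.125, -1.375, -0.625, 0.125.
f(-2.125) = -21.046875, f(-1.375) = -10.171875, f(-0.625) = -2.671875, f(0.125) = 1.453125.
Sum = Δu · [f(-2.125) + f(-1.375) + f(-0.625) + f(0.125)].
Sum = -24.328125.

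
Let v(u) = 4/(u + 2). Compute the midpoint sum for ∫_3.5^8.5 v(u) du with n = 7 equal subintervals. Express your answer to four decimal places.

2.5845

Δu = (8.5 − 3.5)/7 = 5/7.
Midpoints: 27/7, 32/7, 37/7, 6, 47/7, 52/7, 57/7.
v(27/7) = 28/41, v(32/7) = 14/23, v(37/7) = 28/51, v(6) = 0.5, v(47/7) = 28/61, v(52/7) = 14/33, v(57/7) = 28/71.
Sum = Δu · [v(27/7) + v(32/7) + v(37/7) + ...].
Sum ≈ 2.5845.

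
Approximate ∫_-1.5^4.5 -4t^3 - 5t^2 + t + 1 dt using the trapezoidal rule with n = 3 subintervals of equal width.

Δt = (4.5 − (-1.5))/3 = 2.
f(-1.5) = 1.75, f(0.5) = -0.25, f(2.5) = -90.25, f(4.5) = -460.25.
T_3 = (Δt/2)·[f(t_0) + 2f(t_1) + 2f(t_2) + f(t_3)].
Sum = -639.5.

-639.5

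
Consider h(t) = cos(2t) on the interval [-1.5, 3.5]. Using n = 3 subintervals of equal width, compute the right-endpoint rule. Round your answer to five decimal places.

1.38929

Δt = (3.5 − (-1.5))/3 = 5/3.
Right endpoints: 1/6, 11/6, 3.5.
h(1/6) ≈ 0.94496, h(11/6) ≈ -0.86529, h(3.5) ≈ 0.75390.
Sum = Δt · [h(1/6) + h(11/6) + h(3.5)].
Sum ≈ 1.38929.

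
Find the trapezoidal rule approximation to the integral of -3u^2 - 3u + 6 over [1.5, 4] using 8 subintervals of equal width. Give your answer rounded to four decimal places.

Δu = (4 − 1.5)/8 = 0.3125.
f(1.5) = -5.25, f(1.8125) = -9.29296875, f(2.125) = -13.921875, f(2.4375) = -19.13671875, f(2.75) = -24.9375, f(3.0625) = -31.32421875, f(3.375) = -38.296875, f(3.6875) = -45.85546875, f(4) = -54.
T_8 = (Δu/2)·[f(u_0) + 2f(u_1) + ... + 2f(u_{7}) + f(u_8)].
Sum ≈ -66.3721.

-66.3721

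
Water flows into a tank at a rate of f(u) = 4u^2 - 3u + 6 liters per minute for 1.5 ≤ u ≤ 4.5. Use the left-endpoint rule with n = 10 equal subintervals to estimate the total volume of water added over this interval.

Δu = (4.5 − 1.5)/10 = 0.3.
Left endpoints: 1.5, 1.8, 2.1, 2.4, 2.7, 3, 3.3, 3.6, 3.9, 4.2.
f(1.5) = 10.5, f(1.8) = 13.56, f(2.1) = 17.34, f(2.4) = 21.84, f(2.7) = 27.06, f(3) = 33, f(3.3) = 39.66, f(3.6) = 47.04, f(3.9) = 55.14, f(4.2) = 63.96.
Sum = Δu · [f(1.5) + f(1.8) + f(2.1) + ...].
Sum = 98.73.

98.73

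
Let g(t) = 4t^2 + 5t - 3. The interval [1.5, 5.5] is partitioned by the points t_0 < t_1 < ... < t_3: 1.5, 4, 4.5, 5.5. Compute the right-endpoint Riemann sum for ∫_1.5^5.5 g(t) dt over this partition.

398.25

Subinterval widths: 2.5, 0.5, 1.
Right endpoints: 4, 4.5, 5.5.
g(4) = 81, g(4.5) = 100.5, g(5.5) = 145.5.
Sum = Σ Δt_i · g(t_i).
Sum = 398.25.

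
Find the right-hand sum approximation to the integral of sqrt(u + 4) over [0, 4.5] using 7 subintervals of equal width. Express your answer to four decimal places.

11.4793

Δu = (4.5 − 0)/7 = 9/14.
Right endpoints: 9/14, 9/7, 27/14, 18/7, 45/14, 27/7, 4.5.
f(9/14) ≈ 2.1547, f(9/7) ≈ 2.2991, f(27/14) ≈ 2.4349, f(18/7) ≈ 2.5635, f(45/14) ≈ 2.6859, f(27/7) ≈ 2.8031, f(4.5) ≈ 2.9155.
Sum = Δu · [f(9/14) + f(9/7) + f(27/14) + ...].
Sum ≈ 11.4793.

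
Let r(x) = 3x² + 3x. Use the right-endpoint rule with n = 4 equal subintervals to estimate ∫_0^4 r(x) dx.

120

Δx = (4 − 0)/4 = 1.
Right endpoints: 1, 2, 3, 4.
r(1) = 6, r(2) = 18, r(3) = 36, r(4) = 60.
Sum = Δx · [r(1) + r(2) + r(3) + r(4)].
Sum = 120.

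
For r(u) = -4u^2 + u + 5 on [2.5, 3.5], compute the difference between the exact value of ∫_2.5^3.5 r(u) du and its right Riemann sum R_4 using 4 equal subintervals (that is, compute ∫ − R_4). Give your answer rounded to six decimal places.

Exact integral: ∫_2.5^3.5 r(u) du ≈ -28.33333333.
R_4 = -31.25.
Error ≈ -28.33333333 − (-31.25) ≈ 2.916667.

2.916667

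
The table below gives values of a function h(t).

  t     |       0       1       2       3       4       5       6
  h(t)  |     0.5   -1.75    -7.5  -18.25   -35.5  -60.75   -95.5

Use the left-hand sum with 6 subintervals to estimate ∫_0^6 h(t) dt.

Δt = 1.
Sum = 1·[0.5 + (-1.75) + (-7.5) + (-18.25) + (-35.5) + (-60.75)] = -123.25.

-123.25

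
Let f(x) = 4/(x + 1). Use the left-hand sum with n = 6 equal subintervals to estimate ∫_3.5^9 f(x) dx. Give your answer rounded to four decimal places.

3.4291

Δx = (9 − 3.5)/6 = 11/12.
Left endpoints: 3.5, 53/12, 16/3, 6.25, 43/6, 97/12.
f(3.5) = 8/9, f(53/12) = 48/65, f(16/3) = 12/19, f(6.25) = 16/29, f(43/6) = 24/49, f(97/12) = 48/109.
Sum = Δx · [f(3.5) + f(53/12) + f(16/3) + ...].
Sum ≈ 3.4291.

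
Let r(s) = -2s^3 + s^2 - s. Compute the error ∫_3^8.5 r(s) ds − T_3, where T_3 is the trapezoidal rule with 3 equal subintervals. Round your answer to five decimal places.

103.21412

Exact integral: ∫_3^8.5 r(s) ds ≈ -2405.4479167.
T_3 ≈ -2508.6620370.
Error ≈ -2405.4479167 − (-2508.6620370) ≈ 103.21412.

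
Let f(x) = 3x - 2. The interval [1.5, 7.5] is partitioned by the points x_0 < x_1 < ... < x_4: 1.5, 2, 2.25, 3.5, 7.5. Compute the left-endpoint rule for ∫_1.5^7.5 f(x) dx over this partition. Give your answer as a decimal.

Subinterval widths: 0.5, 0.25, 1.25, 4.
Left endpoints: 1.5, 2, 2.25, 3.5.
f(1.5) = 2.5, f(2) = 4, f(2.25) = 4.75, f(3.5) = 8.5.
Sum = Σ Δx_i · f(x_i).
Sum = 42.1875.

42.1875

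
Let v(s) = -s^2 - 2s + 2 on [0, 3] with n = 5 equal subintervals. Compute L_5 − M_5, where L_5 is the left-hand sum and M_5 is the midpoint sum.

4.23

L_5 = -7.68.
M_5 = -11.91.
L_5 − M_5 = 4.23.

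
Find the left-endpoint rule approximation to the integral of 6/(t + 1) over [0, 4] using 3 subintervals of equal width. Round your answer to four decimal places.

Δt = (4 − 0)/3 = 4/3.
Left endpoints: 0, 4/3, 8/3.
f(0) = 6, f(4/3) = 18/7, f(8/3) = 18/11.
Sum = Δt · [f(0) + f(4/3) + f(8/3)].
Sum ≈ 13.6104.

13.6104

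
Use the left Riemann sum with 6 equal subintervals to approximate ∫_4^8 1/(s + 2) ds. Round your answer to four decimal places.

0.5337

Δs = (8 − 4)/6 = 2/3.
Left endpoints: 4, 14/3, 16/3, 6, 20/3, 22/3.
f(4) = 1/6, f(14/3) = 0.15, f(16/3) = 3/22, f(6) = 0.125, f(20/3) = 3/26, f(22/3) = 3/28.
Sum = Δs · [f(4) + f(14/3) + f(16/3) + ...].
Sum ≈ 0.5337.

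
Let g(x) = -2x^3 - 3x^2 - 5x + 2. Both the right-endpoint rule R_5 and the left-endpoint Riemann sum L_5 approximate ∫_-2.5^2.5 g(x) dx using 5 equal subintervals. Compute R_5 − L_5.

R_5 = -67.5.
L_5 = 20.
R_5 − L_5 = -87.5.

-87.5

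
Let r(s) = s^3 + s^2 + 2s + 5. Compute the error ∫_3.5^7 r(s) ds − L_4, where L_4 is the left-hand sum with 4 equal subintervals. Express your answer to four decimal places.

142.9645

Exact integral: ∫_3.5^7 r(s) ds ≈ 717.026042.
L_4 ≈ 574.061523.
Error ≈ 717.026042 − 574.061523 ≈ 142.9645.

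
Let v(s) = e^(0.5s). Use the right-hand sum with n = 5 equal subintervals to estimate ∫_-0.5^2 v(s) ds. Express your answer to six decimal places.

4.384014

Δs = (2 − (-0.5))/5 = 0.5.
Right endpoints: 0, 0.5, 1, 1.5, 2.
v(0) ≈ 1.000000, v(0.5) ≈ 1.284025, v(1) ≈ 1.648721, v(1.5) ≈ 2.117000, v(2) ≈ 2.718282.
Sum = Δs · [v(0) + v(0.5) + v(1) + v(1.5) + v(2)].
Sum ≈ 4.384014.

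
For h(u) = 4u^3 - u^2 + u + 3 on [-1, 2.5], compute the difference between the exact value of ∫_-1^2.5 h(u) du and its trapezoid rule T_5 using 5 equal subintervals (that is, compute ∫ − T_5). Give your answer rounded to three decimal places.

-2.287

Exact integral: ∫_-1^2.5 h(u) du ≈ 45.64583.
T_5 = 47.9325.
Error ≈ 45.64583 − 47.9325 ≈ -2.287.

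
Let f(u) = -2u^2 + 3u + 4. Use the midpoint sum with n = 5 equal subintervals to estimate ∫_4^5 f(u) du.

-23.16

Δu = (5 − 4)/5 = 0.2.
Midpoints: 4.1, 4.3, 4.5, 4.7, 4.9.
f(4.1) = -17.32, f(4.3) = -20.08, f(4.5) = -23, f(4.7) = -26.08, f(4.9) = -29.32.
Sum = Δu · [f(4.1) + f(4.3) + f(4.5) + f(4.7) + f(4.9)].
Sum = -23.16.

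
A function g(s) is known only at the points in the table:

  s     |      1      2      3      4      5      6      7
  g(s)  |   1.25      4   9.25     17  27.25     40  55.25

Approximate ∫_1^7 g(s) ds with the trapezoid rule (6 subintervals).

Δs = 1.
T_6 = (1/2)·[1.25 + 2·4 + 2·9.25 + 2·17 + 2·27.25 + 2·40 + 55.25] = 125.75.

125.75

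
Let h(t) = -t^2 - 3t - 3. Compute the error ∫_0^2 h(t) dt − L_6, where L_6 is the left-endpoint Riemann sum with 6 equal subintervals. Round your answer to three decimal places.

-1.630

Exact integral: ∫_0^2 h(t) dt ≈ -14.66667.
L_6 ≈ -13.03704.
Error ≈ -14.66667 − (-13.03704) ≈ -1.630.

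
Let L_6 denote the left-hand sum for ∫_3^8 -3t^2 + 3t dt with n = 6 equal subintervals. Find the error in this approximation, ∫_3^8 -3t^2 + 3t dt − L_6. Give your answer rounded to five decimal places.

Exact integral: ∫_3^8 f(t) dt = -402.5.
L_6 ≈ -341.7361111.
Error ≈ -402.5 − (-341.7361111) ≈ -60.76389.

-60.76389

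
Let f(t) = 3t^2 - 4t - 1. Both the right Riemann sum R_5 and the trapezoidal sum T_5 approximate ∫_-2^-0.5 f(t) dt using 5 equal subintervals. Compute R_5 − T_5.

R_5 = 11.355.
T_5 = 13.9425.
R_5 − T_5 = -2.5875.

-2.5875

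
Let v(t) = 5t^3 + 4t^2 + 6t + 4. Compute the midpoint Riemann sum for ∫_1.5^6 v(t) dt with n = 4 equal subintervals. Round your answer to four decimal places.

Δt = (6 − 1.5)/4 = 1.125.
Midpoints: 2.0625, 3.1875, 4.3125, 5.4375.
v(2.0625) = 316453/4096, v(3.1875) = 924439/4096, v(4.3125) = 2069617/4096, v(5.4375) = 3926947/4096.
Sum = Δt · [v(2.0625) + v(3.1875) + v(4.3125) + v(5.4375)].
Sum ≈ 1987.8267.

1987.8267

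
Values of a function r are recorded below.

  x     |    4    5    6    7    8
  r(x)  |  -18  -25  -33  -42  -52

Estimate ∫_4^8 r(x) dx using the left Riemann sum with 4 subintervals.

Δx = 1.
Sum = 1·[(-18) + (-25) + (-33) + (-42)] = -118.

-118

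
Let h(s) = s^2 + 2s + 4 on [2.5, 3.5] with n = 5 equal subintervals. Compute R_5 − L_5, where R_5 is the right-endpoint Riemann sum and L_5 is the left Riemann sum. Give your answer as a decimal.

1.6

R_5 = 19.89.
L_5 = 18.29.
R_5 − L_5 = 1.6.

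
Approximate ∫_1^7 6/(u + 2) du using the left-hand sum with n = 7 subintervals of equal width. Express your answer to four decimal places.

7.1991

Δu = (7 − 1)/7 = 6/7.
Left endpoints: 1, 13/7, 19/7, 25/7, 31/7, 37/7, 43/7.
f(1) = 2, f(13/7) = 14/9, f(19/7) = 14/11, f(25/7) = 14/13, f(31/7) = 14/15, f(37/7) = 14/17, f(43/7) = 14/19.
Sum = Δu · [f(1) + f(13/7) + f(19/7) + ...].
Sum ≈ 7.1991.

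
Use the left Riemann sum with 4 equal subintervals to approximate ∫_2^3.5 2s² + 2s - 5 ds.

20.4140625

Δs = (3.5 − 2)/4 = 0.375.
Left endpoints: 2, 2.375, 2.75, 3.125.
f(2) = 7, f(2.375) = 11.03125, f(2.75) = 15.625, f(3.125) = 20.78125.
Sum = Δs · [f(2) + f(2.375) + f(2.75) + f(3.125)].
Sum = 20.4140625.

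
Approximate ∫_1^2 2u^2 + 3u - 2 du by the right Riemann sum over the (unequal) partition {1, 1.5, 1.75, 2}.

8.84375

Subinterval widths: 0.5, 0.25, 0.25.
Right endpoints: 1.5, 1.75, 2.
f(1.5) = 7, f(1.75) = 9.375, f(2) = 12.
Sum = Σ Δu_i · f(u_i).
Sum = 8.84375.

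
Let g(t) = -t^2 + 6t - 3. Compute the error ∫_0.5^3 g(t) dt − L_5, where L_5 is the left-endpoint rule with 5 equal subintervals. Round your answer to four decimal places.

Exact integral: ∫_0.5^3 g(t) dt ≈ 9.791667.
L_5 = 8.125.
Error ≈ 9.791667 − 8.125 ≈ 1.6667.

1.6667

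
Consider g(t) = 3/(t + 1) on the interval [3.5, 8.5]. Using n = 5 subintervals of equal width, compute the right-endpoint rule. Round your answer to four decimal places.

Δt = (8.5 − 3.5)/5 = 1.
Right endpoints: 4.5, 5.5, 6.5, 7.5, 8.5.
g(4.5) = 6/11, g(5.5) = 6/13, g(6.5) = 0.4, g(7.5) = 6/17, g(8.5) = 6/19.
Sum = Δt · [g(4.5) + g(5.5) + g(6.5) + g(7.5) + g(8.5)].
Sum ≈ 2.0757.

2.0757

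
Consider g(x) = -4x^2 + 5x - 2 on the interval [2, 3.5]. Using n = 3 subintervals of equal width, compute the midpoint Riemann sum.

Δx = (3.5 − 2)/3 = 0.5.
Midpoints: 2.25, 2.75, 3.25.
g(2.25) = -11, g(2.75) = -18.5, g(3.25) = -28.
Sum = Δx · [g(2.25) + g(2.75) + g(3.25)].
Sum = -28.75.

-28.75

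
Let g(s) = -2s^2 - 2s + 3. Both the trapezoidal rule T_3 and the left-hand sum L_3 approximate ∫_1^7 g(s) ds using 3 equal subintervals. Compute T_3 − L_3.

-108

T_3 = -266.
L_3 = -158.
T_3 − L_3 = -108.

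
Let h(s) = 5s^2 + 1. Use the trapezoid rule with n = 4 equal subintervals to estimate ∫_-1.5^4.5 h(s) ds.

Δs = (4.5 − (-1.5))/4 = 1.5.
h(-1.5) = 12.25, h(0) = 1, h(1.5) = 12.25, h(3) = 46, h(4.5) = 102.25.
T_4 = (Δs/2)·[h(s_0) + 2h(s_1) + 2h(s_2) + 2h(s_3) + h(s_4)].
Sum = 174.75.

174.75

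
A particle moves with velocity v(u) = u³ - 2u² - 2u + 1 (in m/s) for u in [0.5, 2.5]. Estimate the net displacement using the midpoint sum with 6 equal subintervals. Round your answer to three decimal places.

-4.630

Δu = (2.5 − 0.5)/6 = 1/3.
Midpoints: 2/3, 1, 4/3, 5/3, 2, 7/3.
v(2/3) = -25/27, v(1) = -2, v(4/3) = -77/27, v(5/3) = -88/27, v(2) = -3, v(7/3) = -50/27.
Sum = Δu · [v(2/3) + v(1) + v(4/3) + ...].
Sum ≈ -4.630.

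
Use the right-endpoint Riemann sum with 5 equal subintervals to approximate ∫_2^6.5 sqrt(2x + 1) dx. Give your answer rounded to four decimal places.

14.3997

Δx = (6.5 − 2)/5 = 0.9.
Right endpoints: 2.9, 3.8, 4.7, 5.6, 6.5.
f(2.9) ≈ 2.6077, f(3.8) ≈ 2.9326, f(4.7) ≈ 3.2249, f(5.6) ≈ 3.4928, f(6.5) ≈ 3.7417.
Sum = Δx · [f(2.9) + f(3.8) + f(4.7) + f(5.6) + f(6.5)].
Sum ≈ 14.3997.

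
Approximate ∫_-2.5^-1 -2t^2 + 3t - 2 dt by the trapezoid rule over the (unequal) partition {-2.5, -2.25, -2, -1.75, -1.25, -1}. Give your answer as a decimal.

-20.6875

Subinterval widths: 0.25, 0.25, 0.25, 0.5, 0.25.
f(-2.5) = -22, f(-2.25) = -18.875, f(-2) = -16, f(-1.75) = -13.375, f(-1.25) = -8.875, f(-1) = -7.
On each subinterval the trapezoid contributes (Δt_i/2)·[f(t_{i-1}) + f(t_i)].
Sum = -20.6875.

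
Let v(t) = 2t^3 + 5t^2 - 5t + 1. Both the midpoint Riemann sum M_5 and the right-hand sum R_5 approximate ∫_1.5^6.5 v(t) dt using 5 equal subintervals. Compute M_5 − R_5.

-395

M_5 = 1235.
R_5 = 1630.
M_5 − R_5 = -395.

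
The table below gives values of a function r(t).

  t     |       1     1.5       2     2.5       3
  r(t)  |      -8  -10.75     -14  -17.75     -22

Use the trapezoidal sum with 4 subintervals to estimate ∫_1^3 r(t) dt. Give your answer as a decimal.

-28.75

Δt = 0.5.
T_4 = (0.5/2)·[(-8) + 2·(-10.75) + 2·(-14) + 2·(-17.75) + (-22)] = -28.75.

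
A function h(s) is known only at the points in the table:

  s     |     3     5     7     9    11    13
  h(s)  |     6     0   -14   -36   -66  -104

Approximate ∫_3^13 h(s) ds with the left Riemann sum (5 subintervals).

-220

Δs = 2.
Sum = 2·[6 + 0 + (-14) + (-36) + (-66)] = -220.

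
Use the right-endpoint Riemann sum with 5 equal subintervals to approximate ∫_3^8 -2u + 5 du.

Δu = (8 − 3)/5 = 1.
Right endpoints: 4, 5, 6, 7, 8.
f(4) = -3, f(5) = -5, f(6) = -7, f(7) = -9, f(8) = -11.
Sum = Δu · [f(4) + f(5) + f(6) + f(7) + f(8)].
Sum = -35.

-35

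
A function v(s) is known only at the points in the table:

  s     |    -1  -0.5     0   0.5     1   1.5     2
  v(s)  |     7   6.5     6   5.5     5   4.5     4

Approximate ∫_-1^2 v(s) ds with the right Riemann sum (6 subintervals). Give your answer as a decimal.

Δs = 0.5.
Sum = 0.5·[6.5 + 6 + 5.5 + 5 + 4.5 + 4] = 15.75.

15.75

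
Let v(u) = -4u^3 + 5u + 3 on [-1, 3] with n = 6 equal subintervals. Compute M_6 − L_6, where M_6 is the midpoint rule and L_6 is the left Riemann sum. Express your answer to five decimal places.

M_6 ≈ -46.2222222.
L_6 ≈ -20.8888889.
M_6 − L_6 ≈ -25.33333.

-25.33333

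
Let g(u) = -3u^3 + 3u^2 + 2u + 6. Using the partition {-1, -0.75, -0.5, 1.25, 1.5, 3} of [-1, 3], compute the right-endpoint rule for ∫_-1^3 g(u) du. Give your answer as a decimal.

Subinterval widths: 0.25, 0.25, 1.75, 0.25, 1.5.
Right endpoints: -0.75, -0.5, 1.25, 1.5, 3.
g(-0.75) = 7.453125, g(-0.5) = 6.125, g(1.25) = 7.328125, g(1.5) = 5.625, g(3) = -42.
Sum = Σ Δu_i · g(u_i).
Sum = -45.375.

-45.375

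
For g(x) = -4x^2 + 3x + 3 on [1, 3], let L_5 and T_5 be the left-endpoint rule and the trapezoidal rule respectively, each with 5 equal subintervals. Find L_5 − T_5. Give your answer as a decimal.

5.2

L_5 = -11.68.
T_5 = -16.88.
L_5 − T_5 = 5.2.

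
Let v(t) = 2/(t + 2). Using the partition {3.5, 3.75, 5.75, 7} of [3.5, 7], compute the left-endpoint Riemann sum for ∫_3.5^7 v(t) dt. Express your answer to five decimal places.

Subinterval widths: 0.25, 2, 1.25.
Left endpoints: 3.5, 3.75, 5.75.
v(3.5) = 4/11, v(3.75) = 8/23, v(5.75) = 8/31.
Sum = Σ Δt_i · v(t_i).
Sum ≈ 1.10914.

1.10914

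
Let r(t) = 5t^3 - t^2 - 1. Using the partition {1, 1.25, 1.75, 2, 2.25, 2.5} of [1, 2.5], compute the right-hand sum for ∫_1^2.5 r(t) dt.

Subinterval widths: 0.25, 0.5, 0.25, 0.25, 0.25.
Right endpoints: 1.25, 1.75, 2, 2.25, 2.5.
r(1.25) = 7.203125, r(1.75) = 22.734375, r(2) = 35, r(2.25) = 50.890625, r(2.5) = 70.875.
Sum = Σ Δt_i · r(t_i).
Sum = 52.359375.

52.359375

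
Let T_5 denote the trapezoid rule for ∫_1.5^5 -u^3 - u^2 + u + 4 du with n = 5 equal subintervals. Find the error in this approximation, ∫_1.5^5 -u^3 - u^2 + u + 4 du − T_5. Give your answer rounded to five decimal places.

Exact integral: ∫_1.5^5 f(u) du ≈ -170.1510417.
T_5 = -173.22375.
Error ≈ -170.1510417 − (-173.22375) ≈ 3.07271.

3.07271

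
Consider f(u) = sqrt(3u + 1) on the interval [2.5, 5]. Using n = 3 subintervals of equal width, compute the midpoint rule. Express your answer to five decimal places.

Δu = (5 − 2.5)/3 = 5/6.
Midpoints: 35/12, 3.75, 55/12.
f(35/12) ≈ 3.12250, f(3.75) ≈ 3.50000, f(55/12) ≈ 3.84057.
Sum = Δu · [f(35/12) + f(3.75) + f(55/12)].
Sum ≈ 8.71923.

8.71923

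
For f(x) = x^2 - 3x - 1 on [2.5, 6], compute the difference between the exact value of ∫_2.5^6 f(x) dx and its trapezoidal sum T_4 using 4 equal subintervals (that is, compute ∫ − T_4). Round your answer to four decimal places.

-0.4466

Exact integral: ∫_2.5^6 f(x) dx ≈ 18.666667.
T_4 = 19.11328125.
Error ≈ 18.666667 − 19.11328125 ≈ -0.4466.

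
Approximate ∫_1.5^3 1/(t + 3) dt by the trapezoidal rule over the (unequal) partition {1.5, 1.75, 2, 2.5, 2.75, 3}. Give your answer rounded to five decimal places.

0.28790

Subinterval widths: 0.25, 0.25, 0.5, 0.25, 0.25.
f(1.5) = 2/9, f(1.75) = 4/19, f(2) = 0.2, f(2.5) = 2/11, f(2.75) = 4/23, f(3) = 1/6.
On each subinterval the trapezoid contributes (Δt_i/2)·[f(t_{i-1}) + f(t_i)].
Sum ≈ 0.28790.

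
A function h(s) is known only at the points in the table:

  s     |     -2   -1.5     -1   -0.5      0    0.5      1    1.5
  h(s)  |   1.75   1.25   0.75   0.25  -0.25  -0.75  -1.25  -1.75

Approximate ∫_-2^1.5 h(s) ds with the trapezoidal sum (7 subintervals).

Δs = 0.5.
T_7 = (0.5/2)·[1.75 + 2·1.25 + 2·0.75 + 2·0.25 + 2·(-0.25) + 2·(-0.75) + 2·(-1.25) + (-1.75)] = 0.

0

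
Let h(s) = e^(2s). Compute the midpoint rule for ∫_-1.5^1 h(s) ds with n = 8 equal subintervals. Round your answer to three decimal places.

3.611

Δs = (1 − (-1.5))/8 = 0.3125.
Midpoints: -1.34375, -1.03125, -0.71875, -0.40625, -0.09375, 0.21875, 0.53125, 0.84375.
h(-1.34375) ≈ 0.068, h(-1.03125) ≈ 0.127, h(-0.71875) ≈ 0.238, h(-0.40625) ≈ 0.444, h(-0.09375) ≈ 0.829, h(0.21875) ≈ 1.549, h(0.53125) ≈ 2.894, h(0.84375) ≈ 5.406.
Sum = Δs · [h(-1.34375) + h(-1.03125) + h(-0.71875) + ...].
Sum ≈ 3.611.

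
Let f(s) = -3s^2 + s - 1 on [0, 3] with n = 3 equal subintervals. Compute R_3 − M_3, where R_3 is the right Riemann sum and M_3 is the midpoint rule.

R_3 = -39.
M_3 = -24.75.
R_3 − M_3 = -14.25.

-14.25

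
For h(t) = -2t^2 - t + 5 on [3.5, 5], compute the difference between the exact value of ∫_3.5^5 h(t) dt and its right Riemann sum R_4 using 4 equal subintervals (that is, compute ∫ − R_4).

5.1328125

Exact integral: ∫_3.5^5 h(t) dt = -53.625.
R_4 = -58.7578125.
Error = -53.625 − (-58.7578125) = 5.1328125.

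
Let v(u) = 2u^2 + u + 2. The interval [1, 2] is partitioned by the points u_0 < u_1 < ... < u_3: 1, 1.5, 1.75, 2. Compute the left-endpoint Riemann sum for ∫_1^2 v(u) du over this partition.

Subinterval widths: 0.5, 0.25, 0.25.
Left endpoints: 1, 1.5, 1.75.
v(1) = 5, v(1.5) = 8, v(1.75) = 9.875.
Sum = Σ Δu_i · v(u_i).
Sum = 6.96875.

6.96875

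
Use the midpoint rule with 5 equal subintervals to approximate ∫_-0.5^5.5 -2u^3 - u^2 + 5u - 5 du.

-456.48

Δu = (5.5 − (-0.5))/5 = 1.2.
Midpoints: 0.1, 1.3, 2.5, 3.7, 4.9.
f(0.1) = -4.512, f(1.3) = -4.584, f(2.5) = -30, f(3.7) = -101.496, f(4.9) = -239.808.
Sum = Δu · [f(0.1) + f(1.3) + f(2.5) + f(3.7) + f(4.9)].
Sum = -456.48.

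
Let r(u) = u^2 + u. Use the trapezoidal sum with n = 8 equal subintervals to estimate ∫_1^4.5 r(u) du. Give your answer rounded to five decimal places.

Δu = (4.5 − 1)/8 = 0.4375.
r(1) = 2, r(1.4375) = 3.50390625, r(1.875) = 5.390625, r(2.3125) = 7.66015625, r(2.75) = 10.3125, r(3.1875) = 13.34765625, r(3.625) = 16.765625, r(4.0625) = 20.56640625, r(4.5) = 24.75.
T_8 = (Δu/2)·[r(u_0) + 2r(u_1) + ... + 2r(u_{7}) + r(u_8)].
Sum ≈ 39.77832.

39.77832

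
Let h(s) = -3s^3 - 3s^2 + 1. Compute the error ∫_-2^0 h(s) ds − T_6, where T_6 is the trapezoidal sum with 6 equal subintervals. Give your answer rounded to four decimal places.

-0.2222

Exact integral: ∫_-2^0 h(s) ds = 6.
T_6 ≈ 6.222222.
Error ≈ 6 − 6.222222 ≈ -0.2222.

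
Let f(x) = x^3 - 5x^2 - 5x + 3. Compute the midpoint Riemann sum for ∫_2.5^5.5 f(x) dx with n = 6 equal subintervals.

Δx = (5.5 − 2.5)/6 = 0.5.
Midpoints: 2.75, 3.25, 3.75, 4.25, 4.75, 5.25.
f(2.75) = -27.765625, f(3.25) = -31.734375, f(3.75) = -33.328125, f(4.25) = -31.796875, f(4.75) = -26.390625, f(5.25) = -16.359375.
Sum = Δx · [f(2.75) + f(3.25) + f(3.75) + ...].
Sum = -83.6875.

-83.6875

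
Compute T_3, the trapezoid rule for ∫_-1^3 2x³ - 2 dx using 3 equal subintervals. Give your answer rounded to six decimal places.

Δx = (3 − (-1))/3 = 4/3.
f(-1) = -4, f(1/3) = -52/27, f(5/3) = 196/27, f(3) = 52.
T_3 = (Δx/2)·[f(x_0) + 2f(x_1) + 2f(x_2) + f(x_3)].
Sum ≈ 39.111111.

39.111111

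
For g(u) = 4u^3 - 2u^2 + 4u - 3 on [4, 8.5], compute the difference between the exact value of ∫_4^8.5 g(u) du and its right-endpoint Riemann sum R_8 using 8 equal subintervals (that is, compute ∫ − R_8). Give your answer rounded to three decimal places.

Exact integral: ∫_4^8.5 g(u) du = 4696.3125.
R_8 ≈ 5305.94824.
Error ≈ 4696.3125 − 5305.94824 ≈ -609.636.

-609.636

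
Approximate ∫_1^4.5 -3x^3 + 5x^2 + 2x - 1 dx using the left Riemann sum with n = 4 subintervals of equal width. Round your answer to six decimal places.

Δx = (4.5 − 1)/4 = 0.875.
Left endpoints: 1, 1.875, 2.75, 3.625.
f(1) = 3, f(1.875) = 283/512, f(2.75) = -20.078125, f(3.625) = -36327/512.
Sum = Δx · [f(1) + f(1.875) + f(2.75) + f(3.625)].
Sum ≈ -76.541992.

-76.541992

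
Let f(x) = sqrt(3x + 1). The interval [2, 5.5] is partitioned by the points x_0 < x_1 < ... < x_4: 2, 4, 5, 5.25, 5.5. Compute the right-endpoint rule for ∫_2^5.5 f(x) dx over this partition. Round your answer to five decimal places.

13.28010

Subinterval widths: 2, 1, 0.25, 0.25.
Right endpoints: 4, 5, 5.25, 5.5.
f(4) ≈ 3.60555, f(5) ≈ 4.00000, f(5.25) ≈ 4.09268, f(5.5) ≈ 4.18330.
Sum = Σ Δx_i · f(x_i).
Sum ≈ 13.28010.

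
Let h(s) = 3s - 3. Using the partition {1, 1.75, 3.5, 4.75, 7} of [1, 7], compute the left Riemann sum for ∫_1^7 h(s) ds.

38.625

Subinterval widths: 0.75, 1.75, 1.25, 2.25.
Left endpoints: 1, 1.75, 3.5, 4.75.
h(1) = 0, h(1.75) = 2.25, h(3.5) = 7.5, h(4.75) = 11.25.
Sum = Σ Δs_i · h(s_i).
Sum = 38.625.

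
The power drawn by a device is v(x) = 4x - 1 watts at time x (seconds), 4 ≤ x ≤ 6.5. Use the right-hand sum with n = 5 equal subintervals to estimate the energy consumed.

52.5

Δx = (6.5 − 4)/5 = 0.5.
Right endpoints: 4.5, 5, 5.5, 6, 6.5.
v(4.5) = 17, v(5) = 19, v(5.5) = 21, v(6) = 23, v(6.5) = 25.
Sum = Δx · [v(4.5) + v(5) + v(5.5) + v(6) + v(6.5)].
Sum = 52.5.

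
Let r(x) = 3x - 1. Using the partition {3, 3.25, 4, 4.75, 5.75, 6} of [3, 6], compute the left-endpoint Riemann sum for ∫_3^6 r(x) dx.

Subinterval widths: 0.25, 0.75, 0.75, 1, 0.25.
Left endpoints: 3, 3.25, 4, 4.75, 5.75.
r(3) = 8, r(3.25) = 8.75, r(4) = 11, r(4.75) = 13.25, r(5.75) = 16.25.
Sum = Σ Δx_i · r(x_i).
Sum = 34.125.

34.125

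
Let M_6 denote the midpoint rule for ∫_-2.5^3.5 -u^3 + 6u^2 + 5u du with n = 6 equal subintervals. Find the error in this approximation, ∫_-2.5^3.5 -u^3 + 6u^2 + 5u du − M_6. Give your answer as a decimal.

2.25

Exact integral: ∫_-2.5^3.5 f(u) du = 104.25.
M_6 = 102.
Error = 104.25 − 102 = 2.25.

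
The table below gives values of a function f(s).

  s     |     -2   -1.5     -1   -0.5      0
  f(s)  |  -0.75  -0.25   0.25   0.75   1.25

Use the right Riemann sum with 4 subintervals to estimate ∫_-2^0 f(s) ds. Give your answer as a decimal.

Δs = 0.5.
Sum = 0.5·[(-0.25) + 0.25 + 0.75 + 1.25] = 1.

1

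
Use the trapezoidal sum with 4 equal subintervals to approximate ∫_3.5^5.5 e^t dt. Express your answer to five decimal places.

215.96607

Δt = (5.5 − 3.5)/4 = 0.5.
f(3.5) ≈ 33.11545, f(4) ≈ 54.59815, f(4.5) ≈ 90.01713, f(5) ≈ 148.41316, f(5.5) ≈ 244.69193.
T_4 = (Δt/2)·[f(t_0) + 2f(t_1) + 2f(t_2) + 2f(t_3) + f(t_4)].
Sum ≈ 215.96607.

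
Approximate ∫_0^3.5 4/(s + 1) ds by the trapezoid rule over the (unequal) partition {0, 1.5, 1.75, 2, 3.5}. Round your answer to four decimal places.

Subinterval widths: 1.5, 0.25, 0.25, 1.5.
f(0) = 4, f(1.5) = 1.6, f(1.75) = 16/11, f(2) = 4/3, f(3.5) = 8/9.
On each subinterval the trapezoid contributes (Δs_i/2)·[f(s_{i-1}) + f(s_i)].
Sum ≈ 6.5970.

6.5970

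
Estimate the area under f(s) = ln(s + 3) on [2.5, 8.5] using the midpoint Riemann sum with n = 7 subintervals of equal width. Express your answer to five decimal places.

12.71377

Δs = (8.5 − 2.5)/7 = 6/7.
Midpoints: 41/14, 53/14, 65/14, 5.5, 89/14, 101/14, 113/14.
f(41/14) ≈ 1.77978, f(53/14) ≈ 1.91482, f(65/14) ≈ 2.03377, f(5.5) ≈ 2.14007, f(89/14) ≈ 2.23614, f(101/14) ≈ 2.32379, f(113/14) ≈ 2.40437.
Sum = Δs · [f(41/14) + f(53/14) + f(65/14) + ...].
Sum ≈ 12.71377.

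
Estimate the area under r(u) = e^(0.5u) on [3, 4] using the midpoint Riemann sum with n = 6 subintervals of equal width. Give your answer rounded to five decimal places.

Δu = (4 − 3)/6 = 1/6.
Midpoints: 37/12, 3.25, 41/12, 43/12, 3.75, 47/12.
r(37/12) ≈ 4.67237, r(3.25) ≈ 5.07842, r(41/12) ≈ 5.51975, r(43/12) ≈ 5.99944, r(3.75) ≈ 6.52082, r(47/12) ≈ 7.08750.
Sum = Δu · [r(37/12) + r(3.25) + r(41/12) + ...].
Sum ≈ 5.81305.

5.81305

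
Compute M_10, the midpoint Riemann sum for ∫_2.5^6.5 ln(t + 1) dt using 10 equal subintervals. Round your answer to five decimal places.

6.72812

Δt = (6.5 − 2.5)/10 = 0.4.
Midpoints: 2.7, 3.1, 3.5, 3.9, 4.3, 4.7, 5.1, 5.5, 5.9, 6.3.
f(2.7) ≈ 1.30833, f(3.1) ≈ 1.41099, f(3.5) ≈ 1.50408, f(3.9) ≈ 1.58924, f(4.3) ≈ 1.66771, f(4.7) ≈ 1.74047, f(5.1) ≈ 1.80829, f(5.5) ≈ 1.87180, f(5.9) ≈ 1.93152, f(6.3) ≈ 1.98787.
Sum = Δt · [f(2.7) + f(3.1) + f(3.5) + ...].
Sum ≈ 6.72812.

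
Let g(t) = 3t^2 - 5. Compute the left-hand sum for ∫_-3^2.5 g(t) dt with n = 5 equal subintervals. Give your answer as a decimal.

22.99

Δt = (2.5 − (-3))/5 = 1.1.
Left endpoints: -3, -1.9, -0.8, 0.3, 1.4.
g(-3) = 22, g(-1.9) = 5.83, g(-0.8) = -3.08, g(0.3) = -4.73, g(1.4) = 0.88.
Sum = Δt · [g(-3) + g(-1.9) + g(-0.8) + g(0.3) + g(1.4)].
Sum = 22.99.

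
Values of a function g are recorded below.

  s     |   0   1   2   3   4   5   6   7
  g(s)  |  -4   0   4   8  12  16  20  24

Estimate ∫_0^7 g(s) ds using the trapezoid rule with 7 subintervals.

Δs = 1.
T_7 = (1/2)·[(-4) + 2·0 + 2·4 + 2·8 + 2·12 + 2·16 + 2·20 + 24] = 70.

70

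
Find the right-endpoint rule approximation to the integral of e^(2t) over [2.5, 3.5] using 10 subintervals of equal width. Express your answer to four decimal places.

Δt = (3.5 − 2.5)/10 = 0.1.
Right endpoints: 2.6, 2.7, 2.8, 2.9, 3, 3.1, 3.2, 3.3, 3.4, 3.5.
f(2.6) ≈ 181.2722, f(2.7) ≈ 221.4064, f(2.8) ≈ 270.4264, f(2.9) ≈ 330.2996, f(3) ≈ 403.4288, f(3.1) ≈ 492.7490, f(3.2) ≈ 601.8450, f(3.3) ≈ 735.0952, f(3.4) ≈ 897.8473, f(3.5) ≈ 1096.6332.
Sum = Δt · [f(2.6) + f(2.7) + f(2.8) + ...].
Sum ≈ 523.1003.

523.1003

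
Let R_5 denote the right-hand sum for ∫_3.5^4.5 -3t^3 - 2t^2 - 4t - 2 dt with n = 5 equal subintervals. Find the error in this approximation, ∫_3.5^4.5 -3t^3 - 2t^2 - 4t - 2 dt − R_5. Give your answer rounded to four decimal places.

16.7283

Exact integral: ∫_3.5^4.5 f(t) dt ≈ -245.166667.
R_5 = -261.895.
Error ≈ -245.166667 − (-261.895) ≈ 16.7283.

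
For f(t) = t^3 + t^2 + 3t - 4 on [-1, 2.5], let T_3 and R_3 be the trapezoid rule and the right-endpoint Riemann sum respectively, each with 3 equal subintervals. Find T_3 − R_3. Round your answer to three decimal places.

T_3 ≈ 11.51273.
R_3 ≈ 30.39815.
T_3 − R_3 ≈ -18.885.

-18.885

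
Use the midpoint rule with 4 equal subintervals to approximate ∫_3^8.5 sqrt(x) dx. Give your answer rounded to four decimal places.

13.0661

Δx = (8.5 − 3)/4 = 1.375.
Midpoints: 3.6875, 5.0625, 6.4375, 7.8125.
f(3.6875) ≈ 1.9203, f(5.0625) ≈ 2.2500, f(6.4375) ≈ 2.5372, f(7.8125) ≈ 2.7951.
Sum = Δx · [f(3.6875) + f(5.0625) + f(6.4375) + f(7.8125)].
Sum ≈ 13.0661.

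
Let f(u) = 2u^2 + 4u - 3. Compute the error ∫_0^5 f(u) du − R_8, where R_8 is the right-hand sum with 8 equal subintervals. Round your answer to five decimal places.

-22.52604

Exact integral: ∫_0^5 f(u) du ≈ 118.3333333.
R_8 = 140.859375.
Error ≈ 118.3333333 − 140.859375 ≈ -22.52604.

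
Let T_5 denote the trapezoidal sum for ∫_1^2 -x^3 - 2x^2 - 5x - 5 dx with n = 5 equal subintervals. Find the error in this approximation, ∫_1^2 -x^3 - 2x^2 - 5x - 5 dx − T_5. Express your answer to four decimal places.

0.0433

Exact integral: ∫_1^2 f(x) dx ≈ -20.916667.
T_5 = -20.96.
Error ≈ -20.916667 − (-20.96) ≈ 0.0433.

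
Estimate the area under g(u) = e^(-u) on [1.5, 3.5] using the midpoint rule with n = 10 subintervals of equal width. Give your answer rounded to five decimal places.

Δu = (3.5 − 1.5)/10 = 0.2.
Midpoints: 1.6, 1.8, 2, 2.2, 2.4, 2.6, 2.8, 3, 3.2, 3.4.
g(1.6) ≈ 0.20190, g(1.8) ≈ 0.16530, g(2) ≈ 0.13534, g(2.2) ≈ 0.11080, g(2.4) ≈ 0.09072, g(2.6) ≈ 0.07427, g(2.8) ≈ 0.06081, g(3) ≈ 0.04979, g(3.2) ≈ 0.04076, g(3.4) ≈ 0.03337.
Sum = Δu · [g(1.6) + g(1.8) + g(2) + ...].
Sum ≈ 0.19261.

0.19261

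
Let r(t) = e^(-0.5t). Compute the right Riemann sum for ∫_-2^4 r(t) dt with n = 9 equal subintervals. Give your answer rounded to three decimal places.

Δt = (4 − (-2))/9 = 2/3.
Right endpoints: -4/3, -2/3, 0, 2/3, 4/3, 2, 8/3, 10/3, 4.
r(-4/3) ≈ 1.948, r(-2/3) ≈ 1.396, r(0) ≈ 1.000, r(2/3) ≈ 0.717, r(4/3) ≈ 0.513, r(2) ≈ 0.368, r(8/3) ≈ 0.264, r(10/3) ≈ 0.189, r(4) ≈ 0.135.
Sum = Δt · [r(-4/3) + r(-2/3) + r(0) + ...].
Sum ≈ 4.353.

4.353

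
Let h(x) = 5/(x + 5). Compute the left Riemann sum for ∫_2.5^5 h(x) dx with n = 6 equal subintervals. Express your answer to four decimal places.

Δx = (5 − 2.5)/6 = 5/12.
Left endpoints: 2.5, 35/12, 10/3, 3.75, 25/6, 55/12.
h(2.5) = 2/3, h(35/12) = 12/19, h(10/3) = 0.6, h(3.75) = 4/7, h(25/6) = 6/11, h(55/12) = 12/23.
Sum = Δx · [h(2.5) + h(35/12) + h(10/3) + ...].
Sum ≈ 1.4737.

1.4737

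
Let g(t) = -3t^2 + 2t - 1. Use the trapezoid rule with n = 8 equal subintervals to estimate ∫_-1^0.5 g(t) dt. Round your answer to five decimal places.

Δt = (0.5 − (-1))/8 = 0.1875.
g(-1) = -6, g(-0.8125) = -4.60546875, g(-0.625) = -3.421875, g(-0.4375) = -2.44921875, g(-0.25) = -1.6875, g(-0.0625) = -1.13671875, g(0.125) = -0.796875, g(0.3125) = -0.66796875, g(0.5) = -0.75.
T_8 = (Δt/2)·[g(t_0) + 2g(t_1) + ... + 2g(t_{7}) + g(t_8)].
Sum ≈ -3.40137.

-3.40137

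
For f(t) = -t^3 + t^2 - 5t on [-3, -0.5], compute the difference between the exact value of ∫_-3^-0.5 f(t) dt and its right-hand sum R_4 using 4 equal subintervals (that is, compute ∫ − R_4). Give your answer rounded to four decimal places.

14.0218

Exact integral: ∫_-3^-0.5 f(t) dt ≈ 51.067708.
R_4 ≈ 37.045898.
Error ≈ 51.067708 − 37.045898 ≈ 14.0218.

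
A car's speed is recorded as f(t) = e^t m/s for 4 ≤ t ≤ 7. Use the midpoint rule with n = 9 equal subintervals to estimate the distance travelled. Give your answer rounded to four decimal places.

1037.2264

Δt = (7 − 4)/9 = 1/3.
Midpoints: 25/6, 4.5, 29/6, 31/6, 5.5, 35/6, 37/6, 6.5, 41/6.
f(25/6) ≈ 64.5001, f(4.5) ≈ 90.0171, f(29/6) ≈ 125.6290, f(31/6) ≈ 175.3294, f(5.5) ≈ 244.6919, f(35/6) ≈ 341.4951, f(37/6) ≈ 476.5948, f(6.5) ≈ 665.1416, f(41/6) ≈ 928.2799.
Sum = Δt · [f(25/6) + f(4.5) + f(29/6) + ...].
Sum ≈ 1037.2264.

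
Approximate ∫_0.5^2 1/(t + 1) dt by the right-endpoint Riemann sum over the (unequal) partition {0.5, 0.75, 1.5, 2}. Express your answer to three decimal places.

Subinterval widths: 0.25, 0.75, 0.5.
Right endpoints: 0.75, 1.5, 2.
f(0.75) = 4/7, f(1.5) = 0.4, f(2) = 1/3.
Sum = Σ Δt_i · f(t_i).
Sum ≈ 0.610.

0.610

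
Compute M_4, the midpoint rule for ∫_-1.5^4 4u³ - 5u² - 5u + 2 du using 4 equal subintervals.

106.60546875

Δu = (4 − (-1.5))/4 = 1.375.
Midpoints: -0.8125, 0.5625, 1.9375, 3.3125.
f(-0.8125) = 631/1024, f(0.5625) = -1723/1024, f(1.9375) = 2699/1024, f(3.3125) = 77785/1024.
Sum = Δu · [f(-0.8125) + f(0.5625) + f(1.9375) + f(3.3125)].
Sum = 106.60546875.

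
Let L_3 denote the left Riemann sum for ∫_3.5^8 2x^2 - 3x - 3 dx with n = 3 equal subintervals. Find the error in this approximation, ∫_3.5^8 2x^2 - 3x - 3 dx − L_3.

Exact integral: ∫_3.5^8 f(x) dx = 221.625.
L_3 = 157.5.
Error = 221.625 − 157.5 = 64.125.

64.125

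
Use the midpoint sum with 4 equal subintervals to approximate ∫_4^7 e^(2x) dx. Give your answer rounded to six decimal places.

547062.621792

Δx = (7 − 4)/4 = 0.75.
Midpoints: 4.375, 5.125, 5.875, 6.625.
f(4.375) ≈ 6310.688108, f(5.125) ≈ 28282.541920, f(5.875) ≈ 126753.559006, f(6.625) ≈ 568070.040022.
Sum = Δx · [f(4.375) + f(5.125) + f(5.875) + f(6.625)].
Sum ≈ 547062.621792.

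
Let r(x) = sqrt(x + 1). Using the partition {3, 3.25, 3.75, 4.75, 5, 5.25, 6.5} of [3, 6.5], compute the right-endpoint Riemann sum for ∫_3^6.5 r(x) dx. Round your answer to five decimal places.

8.66367

Subinterval widths: 0.25, 0.5, 1, 0.25, 0.25, 1.25.
Right endpoints: 3.25, 3.75, 4.75, 5, 5.25, 6.5.
r(3.25) ≈ 2.06155, r(3.75) ≈ 2.17945, r(4.75) ≈ 2.39792, r(5) ≈ 2.44949, r(5.25) ≈ 2.50000, r(6.5) ≈ 2.73861.
Sum = Σ Δx_i · r(x_i).
Sum ≈ 8.66367.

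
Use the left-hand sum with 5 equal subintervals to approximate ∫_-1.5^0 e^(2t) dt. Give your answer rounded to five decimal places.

Δt = (0 − (-1.5))/5 = 0.3.
Left endpoints: -1.5, -1.2, -0.9, -0.6, -0.3.
f(-1.5) ≈ 0.04979, f(-1.2) ≈ 0.09072, f(-0.9) ≈ 0.16530, f(-0.6) ≈ 0.30119, f(-0.3) ≈ 0.54881.
Sum = Δt · [f(-1.5) + f(-1.2) + f(-0.9) + f(-0.6) + f(-0.3)].
Sum ≈ 0.34674.

0.34674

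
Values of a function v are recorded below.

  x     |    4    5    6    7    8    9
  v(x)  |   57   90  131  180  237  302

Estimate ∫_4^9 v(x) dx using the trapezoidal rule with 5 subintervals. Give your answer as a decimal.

817.5

Δx = 1.
T_5 = (1/2)·[57 + 2·90 + 2·131 + 2·180 + 2·237 + 302] = 817.5.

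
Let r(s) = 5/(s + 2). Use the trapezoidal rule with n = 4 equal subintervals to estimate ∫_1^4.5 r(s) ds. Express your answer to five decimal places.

3.89357

Δs = (4.5 − 1)/4 = 0.875.
r(1) = 5/3, r(1.875) = 40/31, r(2.75) = 20/19, r(3.625) = 8/9, r(4.5) = 10/13.
T_4 = (Δs/2)·[r(s_0) + 2r(s_1) + 2r(s_2) + 2r(s_3) + r(s_4)].
Sum ≈ 3.89357.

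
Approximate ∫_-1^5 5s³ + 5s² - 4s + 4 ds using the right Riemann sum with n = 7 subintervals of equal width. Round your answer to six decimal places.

Δs = (5 − (-1))/7 = 6/7.
Right endpoints: -1/7, 5/7, 11/7, 17/7, 23/7, 29/7, 5.
f(-1/7) = 1598/343, f(5/7) = 1892/343, f(11/7) = 10106/343, f(17/7) = 32720/343, f(23/7) = 76214/343, f(29/7) = 147068/343, f(5) = 734.
Sum = Δs · [f(-1/7) + f(5/7) + f(11/7) + ...].
Sum ≈ 1302.857143.

1302.857143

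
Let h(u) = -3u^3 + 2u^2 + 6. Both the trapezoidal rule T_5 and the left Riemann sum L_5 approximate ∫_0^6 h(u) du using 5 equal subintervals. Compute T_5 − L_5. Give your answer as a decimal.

-345.6

T_5 = -828.
L_5 = -482.4.
T_5 − L_5 = -345.6.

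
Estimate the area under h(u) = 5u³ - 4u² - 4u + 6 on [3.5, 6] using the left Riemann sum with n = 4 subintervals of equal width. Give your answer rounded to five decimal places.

Δu = (6 − 3.5)/4 = 0.625.
Left endpoints: 3.5, 4.125, 4.75, 5.375.
h(3.5) = 157.375, h(4.125) = 139461/512, h(4.75) = 432.609375, h(5.375) = 330431/512.
Sum = Δu · [h(3.5) + h(4.125) + h(4.75) + h(5.375)].
Sum ≈ 942.33887.

942.33887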